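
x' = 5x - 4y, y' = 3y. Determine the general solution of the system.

x(t) = 2C_1e^(3t) + C_2e^(5t), y(t) = C_1e^(3t)

Coefficient matrix A = [[5, -4], [0, 3]].
Characteristic polynomial det(A - λI) = λ^2 - 8λ + 15 = 0.
Eigenvalues λ = 3, 5.
For λ=3: (A-λI) row 1 is [2, -4], so an eigenvector is (2, 1).
For λ=5: (A-λI) row 1 is [0, -4], so an eigenvector is (1, 0).
General solution: C_1e^(3t)(2,1) + C_2e^(5t)(1,0).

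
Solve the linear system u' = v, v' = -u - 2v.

Coefficient matrix A = [[0, 1], [-1, -2]].
Characteristic polynomial det(A - λI) = λ^2 + 2λ + 1 = 0.
Single eigenvalue λ = -1 with algebraic multiplicity 2.
Eigenvector v = (1,-1); generalized eigenvector w with (A-λI)w=v is (-2,3).
General solution: e^(-t)[c_1·v + c_2·(t·v + w)].

u(t) = c_1e^(-t) + c_2te^(-t) - 2c_2e^(-t), v(t) = -c_1e^(-t) - c_2te^(-t) + 3c_2e^(-t)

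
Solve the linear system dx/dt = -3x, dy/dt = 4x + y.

x(t) = K_2e^(-3t), y(t) = K_1e^(t) - K_2e^(-3t)

Coefficient matrix A = [[-3, 0], [4, 1]].
Characteristic polynomial det(A - λI) = λ^2 + 2λ - 3 = 0.
Eigenvalues λ = 1, -3.
For λ=1: (A-λI) row 1 is [-4, 0], so an eigenvector is (0, 1).
For λ=-3: (A-λI) row 2 is [4, 4], so an eigenvector is (1, -1).
General solution: K_1e^(t)(0,1) + K_2e^(-3t)(1,-1).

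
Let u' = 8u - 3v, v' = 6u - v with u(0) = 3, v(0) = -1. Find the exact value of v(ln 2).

192

A = [[8,-3],[6,-1]]; eigenvalues λ = 2, 5.
Eigenvectors: (-1,-2) for λ=2, (-1,-1) for λ=5.
From the initial condition, c_1 = 4, c_2 = -7.
v(ln 2) = (4)(2^2)(-2) + (-7)(2^5)(-1) = 192.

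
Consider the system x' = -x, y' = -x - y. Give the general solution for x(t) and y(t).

Coefficient matrix A = [[-1, 0], [-1, -1]].
Characteristic polynomial det(A - λI) = λ^2 + 2λ + 1 = 0.
Single eigenvalue λ = -1 with algebraic multiplicity 2.
Eigenvector v = (0,1); generalized eigenvector w with (A-λI)w=v is (-1,-2).
General solution: e^(-t)[K_1·v + K_2·(t·v + w)].

x(t) = -K_2e^(-t), y(t) = K_1e^(-t) + K_2te^(-t) - 2K_2e^(-t)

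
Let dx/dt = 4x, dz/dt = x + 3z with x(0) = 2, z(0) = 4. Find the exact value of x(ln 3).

162

A = [[4,0],[1,3]]; eigenvalues λ = 3, 4.
Eigenvectors: (0,-1) for λ=3, (1,1) for λ=4.
From the initial condition, c_1 = -2, c_2 = 2.
x(ln 3) = (-2)(3^3)(0) + (2)(3^4)(1) = 162.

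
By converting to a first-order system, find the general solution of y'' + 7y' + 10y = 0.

y(t) = K_1e^(-2t) + K_2e^(-5t)

Let x_1 = y, x_2 = y'. Then x_1' = x_2 and x_2' = -10x_1 - 7x_2.
A = [[0,1],[-10,-7]]; det(A-λI) = λ^2 + 7λ + 10.
Eigenvalues λ = -2, -5 with eigenvectors (1,-2), (1,-5).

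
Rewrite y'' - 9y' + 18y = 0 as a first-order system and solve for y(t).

y(t) = c_1e^(3t) + c_2e^(6t)

Let x_1 = y, x_2 = y'. Then x_1' = x_2 and x_2' = -18x_1 + 9x_2.
A = [[0,1],[-18,9]]; det(A-λI) = λ^2 - 9λ + 18.
Eigenvalues λ = 3, 6 with eigenvectors (1,3), (1,6).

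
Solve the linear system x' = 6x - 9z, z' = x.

Coefficient matrix A = [[6, -9], [1, 0]].
Characteristic polynomial det(A - λI) = λ^2 - 6λ + 9 = 0.
Single eigenvalue λ = 3 with algebraic multiplicity 2.
Eigenvector v = (-3,-1); generalized eigenvector w with (A-λI)w=v is (2,1).
General solution: e^(3t)[K_1·v + K_2·(t·v + w)].

x(t) = -3K_1e^(3t) - 3K_2te^(3t) + 2K_2e^(3t), z(t) = -K_1e^(3t) - K_2te^(3t) + K_2e^(3t)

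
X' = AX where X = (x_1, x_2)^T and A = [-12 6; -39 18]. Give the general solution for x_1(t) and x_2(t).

Coefficient matrix A = [[-12, 6], [-39, 18]].
Characteristic polynomial det(A - λI) = λ^2 - 6λ + 18 = 0.
Eigenvalues λ = 3 ± 3i (complex conjugate pair).
For λ=3+3i: an eigenvector is (1,2) - i(-1,-3) = (1 + i, 2 + 3i).
A real fundamental pair from Re and Im of e^((3+3i)t)v: X_1 = e^(3t)(cos(3t)·(1,2) + sin(3t)·(-1,-3)), X_2 = e^(3t)(sin(3t)·(1,2) - cos(3t)·(-1,-3)).
General solution: c_1X_1 + c_2X_2.

x_1(t) = -c_1e^(3t)sin(3t) + c_1e^(3t)cos(3t) + c_2e^(3t)sin(3t) + c_2e^(3t)cos(3t), x_2(t) = -3c_1e^(3t)sin(3t) + 2c_1e^(3t)cos(3t) + 2c_2e^(3t)sin(3t) + 3c_2e^(3t)cos(3t)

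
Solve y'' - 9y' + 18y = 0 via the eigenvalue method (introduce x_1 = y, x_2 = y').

y(t) = c_1e^(6t) + c_2e^(3t)

Let x_1 = y, x_2 = y'. Then x_1' = x_2 and x_2' = -18x_1 + 9x_2.
A = [[0,1],[-18,9]]; det(A-λI) = λ^2 - 9λ + 18.
Eigenvalues λ = 6, 3 with eigenvectors (1,6), (1,3).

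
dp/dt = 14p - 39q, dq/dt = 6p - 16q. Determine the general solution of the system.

p(t) = -3c_1e^(-t)sin(3t) + 2c_1e^(-t)cos(3t) + 2c_2e^(-t)sin(3t) + 3c_2e^(-t)cos(3t), q(t) = -c_1e^(-t)sin(3t) + c_1e^(-t)cos(3t) + c_2e^(-t)sin(3t) + c_2e^(-t)cos(3t)

Coefficient matrix A = [[14, -39], [6, -16]].
Characteristic polynomial det(A - λI) = λ^2 + 2λ + 10 = 0.
Eigenvalues λ = -1 ± 3i (complex conjugate pair).
For λ=-1+3i: an eigenvector is (2,1) - i(-3,-1) = (2 + 3i, 1 + i).
A real fundamental pair from Re and Im of e^((-1+3i)t)v: X_1 = e^(-t)(cos(3t)·(2,1) + sin(3t)·(-3,-1)), X_2 = e^(-t)(sin(3t)·(2,1) - cos(3t)·(-3,-1)).
General solution: c_1X_1 + c_2X_2.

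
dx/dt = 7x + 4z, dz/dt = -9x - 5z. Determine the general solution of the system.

x(t) = -2c_1e^(t) - 2c_2te^(t) + c_2e^(t), z(t) = 3c_1e^(t) + 3c_2te^(t) - 2c_2e^(t)

Coefficient matrix A = [[7, 4], [-9, -5]].
Characteristic polynomial det(A - λI) = λ^2 - 2λ + 1 = 0.
Single eigenvalue λ = 1 with algebraic multiplicity 2.
Eigenvector v = (-2,3); generalized eigenvector w with (A-λI)w=v is (1,-2).
General solution: e^(t)[c_1·v + c_2·(t·v + w)].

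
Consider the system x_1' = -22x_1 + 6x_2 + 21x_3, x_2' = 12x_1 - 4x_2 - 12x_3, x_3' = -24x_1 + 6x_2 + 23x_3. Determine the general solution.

x_1(t) = -3K_1e^(2t) - 2K_2e^(-4t) + K_3e^(-t), x_2(t) = 2K_1e^(2t) + K_2e^(-4t), x_3(t) = -4K_1e^(2t) - 2K_2e^(-4t) + K_3e^(-t)

Coefficient matrix A = [[-22, 6, 21], [12, -4, -12], [-24, 6, 23]].
det(A - λI) = 0 gives eigenvalues λ = 2, -4, -1.
For λ=2: eigenvector (-3,2,-4).
For λ=-4: eigenvector (-2,1,-2).
For λ=-1: eigenvector (1,0,1).
General solution: K_1e^(2t)(-3,2,-4) + K_2e^(-4t)(-2,1,-2) + K_3e^(-t)(1,0,1).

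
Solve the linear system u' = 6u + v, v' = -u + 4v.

Coefficient matrix A = [[6, 1], [-1, 4]].
Characteristic polynomial det(A - λI) = λ^2 - 10λ + 25 = 0.
Single eigenvalue λ = 5 with algebraic multiplicity 2.
Eigenvector v = (-1,1); generalized eigenvector w with (A-λI)w=v is (0,-1).
General solution: e^(5t)[K_1·v + K_2·(t·v + w)].

u(t) = -K_1e^(5t) - K_2te^(5t), v(t) = K_1e^(5t) + K_2te^(5t) - K_2e^(5t)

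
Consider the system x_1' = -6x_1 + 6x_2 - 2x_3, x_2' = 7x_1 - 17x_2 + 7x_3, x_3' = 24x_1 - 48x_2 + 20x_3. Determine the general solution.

Coefficient matrix A = [[-6, 6, -2], [7, -17, 7], [24, -48, 20]].
det(A - λI) = 0 gives eigenvalues λ = -3, -4, 4.
For λ=-3: eigenvector (2,1,0).
For λ=-4: eigenvector (1,0,-1).
For λ=4: eigenvector (0,1,3).
General solution: c_1e^(-3t)(2,1,0) + c_2e^(-4t)(1,0,-1) + c_3e^(4t)(0,1,3).

x_1(t) = 2c_1e^(-3t) + c_2e^(-4t), x_2(t) = c_1e^(-3t) + c_3e^(4t), x_3(t) = -c_2e^(-4t) + 3c_3e^(4t)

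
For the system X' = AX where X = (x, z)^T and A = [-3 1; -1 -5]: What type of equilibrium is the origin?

A = [[-3,1],[-1,-5]]; det(A-λI) = λ^2 + 8λ + 16.
repeated λ = -4 with a single eigenvector.

stable improper node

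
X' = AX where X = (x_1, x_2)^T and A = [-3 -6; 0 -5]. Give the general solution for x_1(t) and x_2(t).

Coefficient matrix A = [[-3, -6], [0, -5]].
Characteristic polynomial det(A - λI) = λ^2 + 8λ + 15 = 0.
Eigenvalues λ = -3, -5.
For λ=-3: (A-λI) row 1 is [0, -6], so an eigenvector is (1, 0).
For λ=-5: (A-λI) row 1 is [2, -6], so an eigenvector is (-3, -1).
General solution: K_1e^(-3t)(1,0) + K_2e^(-5t)(-3,-1).

x_1(t) = K_1e^(-3t) - 3K_2e^(-5t), x_2(t) = -K_2e^(-5t)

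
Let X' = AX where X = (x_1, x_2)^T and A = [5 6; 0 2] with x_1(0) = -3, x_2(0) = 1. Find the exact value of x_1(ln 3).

-261

A = [[5,6],[0,2]]; eigenvalues λ = 2, 5.
Eigenvectors: (2,-1) for λ=2, (-1,0) for λ=5.
From the initial condition, c_1 = -1, c_2 = 1.
x_1(ln 3) = (-1)(3^2)(2) + (1)(3^5)(-1) = -261.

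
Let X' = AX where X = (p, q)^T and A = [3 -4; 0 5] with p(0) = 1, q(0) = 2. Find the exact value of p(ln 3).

-837

A = [[3,-4],[0,5]]; eigenvalues λ = 5, 3.
Eigenvectors: (-2,1) for λ=5, (1,0) for λ=3.
From the initial condition, c_1 = 2, c_2 = 5.
p(ln 3) = (2)(3^5)(-2) + (5)(3^3)(1) = -837.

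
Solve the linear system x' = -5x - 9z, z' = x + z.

x(t) = -3c_1e^(-2t) - 3c_2te^(-2t) - 2c_2e^(-2t), z(t) = c_1e^(-2t) + c_2te^(-2t) + c_2e^(-2t)

Coefficient matrix A = [[-5, -9], [1, 1]].
Characteristic polynomial det(A - λI) = λ^2 + 4λ + 4 = 0.
Single eigenvalue λ = -2 with algebraic multiplicity 2.
Eigenvector v = (-3,1); generalized eigenvector w with (A-λI)w=v is (-2,1).
General solution: e^(-2t)[c_1·v + c_2·(t·v + w)].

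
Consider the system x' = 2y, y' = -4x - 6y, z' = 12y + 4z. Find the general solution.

x(t) = -c_1e^(-4t) - c_3e^(-2t), y(t) = 2c_1e^(-4t) + c_3e^(-2t), z(t) = -3c_1e^(-4t) + c_2e^(4t) - 2c_3e^(-2t)

Coefficient matrix A = [[0, 2, 0], [-4, -6, 0], [0, 12, 4]].
det(A - λI) = 0 gives eigenvalues λ = -4, 4, -2.
For λ=-4: eigenvector (-1,2,-3).
For λ=4: eigenvector (0,0,1).
For λ=-2: eigenvector (-1,1,-2).
General solution: c_1e^(-4t)(-1,2,-3) + c_2e^(4t)(0,0,1) + c_3e^(-2t)(-1,1,-2).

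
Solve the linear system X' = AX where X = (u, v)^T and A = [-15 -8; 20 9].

u(t) = -C_1e^(-3t)sin(4t) - C_1e^(-3t)cos(4t) - C_2e^(-3t)sin(4t) + C_2e^(-3t)cos(4t), v(t) = C_1e^(-3t)sin(4t) + 2C_1e^(-3t)cos(4t) + 2C_2e^(-3t)sin(4t) - C_2e^(-3t)cos(4t)

Coefficient matrix A = [[-15, -8], [20, 9]].
Characteristic polynomial det(A - λI) = λ^2 + 6λ + 25 = 0.
Eigenvalues λ = -3 ± 4i (complex conjugate pair).
For λ=-3+4i: an eigenvector is (-1,2) - i(-1,1) = (-1 + i, 2 - i).
A real fundamental pair from Re and Im of e^((-3+4i)t)v: X_1 = e^(-3t)(cos(4t)·(-1,2) + sin(4t)·(-1,1)), X_2 = e^(-3t)(sin(4t)·(-1,2) - cos(4t)·(-1,1)).
General solution: C_1X_1 + C_2X_2.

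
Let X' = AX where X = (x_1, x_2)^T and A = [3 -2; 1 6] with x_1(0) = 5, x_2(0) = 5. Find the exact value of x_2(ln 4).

A = [[3,-2],[1,6]]; eigenvalues λ = 5, 4.
Eigenvectors: (-1,1) for λ=5, (2,-1) for λ=4.
From the initial condition, c_1 = 15, c_2 = 10.
x_2(ln 4) = (15)(4^5)(1) + (10)(4^4)(-1) = 12800.

12800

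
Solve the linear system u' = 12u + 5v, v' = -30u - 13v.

Coefficient matrix A = [[12, 5], [-30, -13]].
Characteristic polynomial det(A - λI) = λ^2 + λ - 6 = 0.
Eigenvalues λ = -3, 2.
For λ=-3: (A-λI) row 1 is [15, 5], so an eigenvector is (-1, 3).
For λ=2: (A-λI) row 1 is [10, 5], so an eigenvector is (1, -2).
General solution: C_1e^(-3t)(-1,3) + C_2e^(2t)(1,-2).

u(t) = -C_1e^(-3t) + C_2e^(2t), v(t) = 3C_1e^(-3t) - 2C_2e^(2t)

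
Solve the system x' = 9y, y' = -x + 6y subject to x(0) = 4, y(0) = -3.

x(t) = -39te^(3t) + 4e^(3t), y(t) = -13te^(3t) - 3e^(3t)

Coefficient matrix A = [[0, 9], [-1, 6]].
Characteristic polynomial det(A - λI) = λ^2 - 6λ + 9 = 0.
Single eigenvalue λ = 3 with algebraic multiplicity 2.
Eigenvector v = (3,1); generalized eigenvector w with (A-λI)w=v is (-1,0).
General solution: e^(3t)[c_1·v + c_2·(t·v + w)].
Applying x(0)=4, y(0)=-3 gives c_1=-3, c_2=-13.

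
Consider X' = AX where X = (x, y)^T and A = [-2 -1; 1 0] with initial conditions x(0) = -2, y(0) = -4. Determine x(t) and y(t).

x(t) = 6te^(-t) - 2e^(-t), y(t) = -6te^(-t) - 4e^(-t)

Coefficient matrix A = [[-2, -1], [1, 0]].
Characteristic polynomial det(A - λI) = λ^2 + 2λ + 1 = 0.
Single eigenvalue λ = -1 with algebraic multiplicity 2.
Eigenvector v = (1,-1); generalized eigenvector w with (A-λI)w=v is (-3,2).
General solution: e^(-t)[c_1·v + c_2·(t·v + w)].
Applying x(0)=-2, y(0)=-4 gives c_1=16, c_2=6.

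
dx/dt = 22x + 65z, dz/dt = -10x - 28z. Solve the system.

x(t) = 2K_1e^(-3t)sin(5t) + 3K_1e^(-3t)cos(5t) + 3K_2e^(-3t)sin(5t) - 2K_2e^(-3t)cos(5t), z(t) = -K_1e^(-3t)sin(5t) - K_1e^(-3t)cos(5t) - K_2e^(-3t)sin(5t) + K_2e^(-3t)cos(5t)

Coefficient matrix A = [[22, 65], [-10, -28]].
Characteristic polynomial det(A - λI) = λ^2 + 6λ + 34 = 0.
Eigenvalues λ = -3 ± 5i (complex conjugate pair).
For λ=-3+5i: an eigenvector is (3,-1) - i(2,-1) = (3 - 2i, -1 + i).
A real fundamental pair from Re and Im of e^((-3+5i)t)v: X_1 = e^(-3t)(cos(5t)·(3,-1) + sin(5t)·(2,-1)), X_2 = e^(-3t)(sin(5t)·(3,-1) - cos(5t)·(2,-1)).
General solution: K_1X_1 + K_2X_2.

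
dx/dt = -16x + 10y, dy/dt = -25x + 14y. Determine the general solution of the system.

Coefficient matrix A = [[-16, 10], [-25, 14]].
Characteristic polynomial det(A - λI) = λ^2 + 2λ + 26 = 0.
Eigenvalues λ = -1 ± 5i (complex conjugate pair).
For λ=-1+5i: an eigenvector is (-1,-2) - i(-1,-1) = (-1 + i, -2 + i).
A real fundamental pair from Re and Im of e^((-1+5i)t)v: X_1 = e^(-t)(cos(5t)·(-1,-2) + sin(5t)·(-1,-1)), X_2 = e^(-t)(sin(5t)·(-1,-2) - cos(5t)·(-1,-1)).
General solution: c_1X_1 + c_2X_2.

x(t) = -c_1e^(-t)sin(5t) - c_1e^(-t)cos(5t) - c_2e^(-t)sin(5t) + c_2e^(-t)cos(5t), y(t) = -c_1e^(-t)sin(5t) - 2c_1e^(-t)cos(5t) - 2c_2e^(-t)sin(5t) + c_2e^(-t)cos(5t)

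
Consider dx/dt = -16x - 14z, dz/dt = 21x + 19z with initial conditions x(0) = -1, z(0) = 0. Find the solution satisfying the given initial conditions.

x(t) = 2e^(5t) - 3e^(-2t), z(t) = -3e^(5t) + 3e^(-2t)

Coefficient matrix A = [[-16, -14], [21, 19]].
Characteristic polynomial det(A - λI) = λ^2 - 3λ - 10 = 0.
Eigenvalues λ = -2, 5.
For λ=-2: (A-λI) row 1 is [-14, -14], so an eigenvector is (1, -1).
For λ=5: (A-λI) row 1 is [-21, -14], so an eigenvector is (2, -3).
General solution: C_1e^(-2t)(1,-1) + C_2e^(5t)(2,-3).
Applying x(0)=-1, z(0)=0 gives C_1=-3, C_2=1.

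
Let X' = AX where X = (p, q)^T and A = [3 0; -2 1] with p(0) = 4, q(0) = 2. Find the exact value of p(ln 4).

A = [[3,0],[-2,1]]; eigenvalues λ = 1, 3.
Eigenvectors: (0,1) for λ=1, (-1,1) for λ=3.
From the initial condition, c_1 = 6, c_2 = -4.
p(ln 4) = (6)(4^1)(0) + (-4)(4^3)(-1) = 256.

256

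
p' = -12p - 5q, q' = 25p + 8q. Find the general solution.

Coefficient matrix A = [[-12, -5], [25, 8]].
Characteristic polynomial det(A - λI) = λ^2 + 4λ + 29 = 0.
Eigenvalues λ = -2 ± 5i (complex conjugate pair).
For λ=-2+5i: an eigenvector is (0,1) - i(-1,2) = (0 + i, 1 - 2i).
A real fundamental pair from Re and Im of e^((-2+5i)t)v: X_1 = e^(-2t)(cos(5t)·(0,1) + sin(5t)·(-1,2)), X_2 = e^(-2t)(sin(5t)·(0,1) - cos(5t)·(-1,2)).
General solution: c_1X_1 + c_2X_2.

p(t) = -c_1e^(-2t)sin(5t) + c_2e^(-2t)cos(5t), q(t) = 2c_1e^(-2t)sin(5t) + c_1e^(-2t)cos(5t) + c_2e^(-2t)sin(5t) - 2c_2e^(-2t)cos(5t)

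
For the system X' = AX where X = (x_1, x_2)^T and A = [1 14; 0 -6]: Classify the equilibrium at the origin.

A = [[1,14],[0,-6]]; det(A-λI) = λ^2 + 5λ - 6.
λ = 1, -6: opposite signs.

saddle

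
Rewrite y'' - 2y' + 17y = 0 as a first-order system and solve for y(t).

y(t) = C_1e^(t)cos(4t) + C_2e^(t)sin(4t)

Let x_1 = y, x_2 = y'. Then x_1' = x_2 and x_2' = -17x_1 + 2x_2.
A = [[0,1],[-17,2]]; det(A-λI) = λ^2 - 2λ + 17.
Eigenvalues λ = 1 ± 4i.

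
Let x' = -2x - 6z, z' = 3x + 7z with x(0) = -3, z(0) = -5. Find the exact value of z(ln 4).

A = [[-2,-6],[3,7]]; eigenvalues λ = 1, 4.
Eigenvectors: (-2,1) for λ=1, (-1,1) for λ=4.
From the initial condition, c_1 = 8, c_2 = -13.
z(ln 4) = (8)(4^1)(1) + (-13)(4^4)(1) = -3296.

-3296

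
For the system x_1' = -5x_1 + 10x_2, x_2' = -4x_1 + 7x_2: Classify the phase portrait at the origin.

unstable spiral

A = [[-5,10],[-4,7]]; det(A-λI) = λ^2 - 2λ + 5.
λ = 1 ± 2i: positive real part.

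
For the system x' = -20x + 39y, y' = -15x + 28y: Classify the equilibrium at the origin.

unstable spiral

A = [[-20,39],[-15,28]]; det(A-λI) = λ^2 - 8λ + 25.
λ = 4 ± 3i: positive real part.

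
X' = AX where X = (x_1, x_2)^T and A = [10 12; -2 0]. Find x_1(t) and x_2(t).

Coefficient matrix A = [[10, 12], [-2, 0]].
Characteristic polynomial det(A - λI) = λ^2 - 10λ + 24 = 0.
Eigenvalues λ = 4, 6.
For λ=4: (A-λI) row 1 is [6, 12], so an eigenvector is (-2, 1).
For λ=6: (A-λI) row 1 is [4, 12], so an eigenvector is (-3, 1).
General solution: C_1e^(4t)(-2,1) + C_2e^(6t)(-3,1).

x_1(t) = -2C_1e^(4t) - 3C_2e^(6t), x_2(t) = C_1e^(4t) + C_2e^(6t)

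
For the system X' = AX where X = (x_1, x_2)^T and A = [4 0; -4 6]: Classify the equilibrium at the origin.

A = [[4,0],[-4,6]]; det(A-λI) = λ^2 - 10λ + 24.
λ = 4, 6: both positive.

unstable node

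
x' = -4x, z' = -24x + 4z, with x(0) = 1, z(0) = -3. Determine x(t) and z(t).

x(t) = e^(-4t), z(t) = -6e^(4t) + 3e^(-4t)

Coefficient matrix A = [[-4, 0], [-24, 4]].
Characteristic polynomial det(A - λI) = λ^2 - 16 = 0.
Eigenvalues λ = 4, -4.
For λ=4: (A-λI) row 1 is [-8, 0], so an eigenvector is (0, 1).
For λ=-4: (A-λI) row 2 is [-24, 8], so an eigenvector is (-1, -3).
General solution: c_1e^(4t)(0,1) + c_2e^(-4t)(-1,-3).
Applying x(0)=1, z(0)=-3 gives c_1=-6, c_2=-1.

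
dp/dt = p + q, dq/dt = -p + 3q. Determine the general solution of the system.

Coefficient matrix A = [[1, 1], [-1, 3]].
Characteristic polynomial det(A - λI) = λ^2 - 4λ + 4 = 0.
Single eigenvalue λ = 2 with algebraic multiplicity 2.
Eigenvector v = (1,1); generalized eigenvector w with (A-λI)w=v is (2,3).
General solution: e^(2t)[K_1·v + K_2·(t·v + w)].

p(t) = K_1e^(2t) + K_2te^(2t) + 2K_2e^(2t), q(t) = K_1e^(2t) + K_2te^(2t) + 3K_2e^(2t)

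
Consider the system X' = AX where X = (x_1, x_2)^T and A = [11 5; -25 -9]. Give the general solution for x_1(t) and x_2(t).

Coefficient matrix A = [[11, 5], [-25, -9]].
Characteristic polynomial det(A - λI) = λ^2 - 2λ + 26 = 0.
Eigenvalues λ = 1 ± 5i (complex conjugate pair).
For λ=1+5i: an eigenvector is (0,-1) - i(-1,2) = (0 + i, -1 - 2i).
A real fundamental pair from Re and Im of e^((1+5i)t)v: X_1 = e^(t)(cos(5t)·(0,-1) + sin(5t)·(-1,2)), X_2 = e^(t)(sin(5t)·(0,-1) - cos(5t)·(-1,2)).
General solution: K_1X_1 + K_2X_2.

x_1(t) = -K_1e^(t)sin(5t) + K_2e^(t)cos(5t), x_2(t) = 2K_1e^(t)sin(5t) - K_1e^(t)cos(5t) - K_2e^(t)sin(5t) - 2K_2e^(t)cos(5t)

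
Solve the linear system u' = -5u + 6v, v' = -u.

u(t) = -2K_1e^(-2t) - 3K_2e^(-3t), v(t) = -K_1e^(-2t) - K_2e^(-3t)

Coefficient matrix A = [[-5, 6], [-1, 0]].
Characteristic polynomial det(A - λI) = λ^2 + 5λ + 6 = 0.
Eigenvalues λ = -2, -3.
For λ=-2: (A-λI) row 1 is [-3, 6], so an eigenvector is (-2, -1).
For λ=-3: (A-λI) row 1 is [-2, 6], so an eigenvector is (-3, -1).
General solution: K_1e^(-2t)(-2,-1) + K_2e^(-3t)(-3,-1).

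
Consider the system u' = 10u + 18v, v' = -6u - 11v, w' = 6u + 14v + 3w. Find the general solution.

Coefficient matrix A = [[10, 18, 0], [-6, -11, 0], [6, 14, 3]].
det(A - λI) = 0 gives eigenvalues λ = -2, 1, 3.
For λ=-2: eigenvector (-3,2,-2).
For λ=1: eigenvector (-2,1,-1).
For λ=3: eigenvector (0,0,1).
General solution: K_1e^(-2t)(-3,2,-2) + K_2e^(t)(-2,1,-1) + K_3e^(3t)(0,0,1).

u(t) = -3K_1e^(-2t) - 2K_2e^(t), v(t) = 2K_1e^(-2t) + K_2e^(t), w(t) = -2K_1e^(-2t) - K_2e^(t) + K_3e^(3t)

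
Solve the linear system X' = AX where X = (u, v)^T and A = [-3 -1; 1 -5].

u(t) = -c_1e^(-4t) - c_2te^(-4t) + c_2e^(-4t), v(t) = -c_1e^(-4t) - c_2te^(-4t) + 2c_2e^(-4t)

Coefficient matrix A = [[-3, -1], [1, -5]].
Characteristic polynomial det(A - λI) = λ^2 + 8λ + 16 = 0.
Single eigenvalue λ = -4 with algebraic multiplicity 2.
Eigenvector v = (-1,-1); generalized eigenvector w with (A-λI)w=v is (1,2).
General solution: e^(-4t)[c_1·v + c_2·(t·v + w)].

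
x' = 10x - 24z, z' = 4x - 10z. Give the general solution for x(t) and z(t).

x(t) = -2K_1e^(-2t) - 3K_2e^(2t), z(t) = -K_1e^(-2t) - K_2e^(2t)

Coefficient matrix A = [[10, -24], [4, -10]].
Characteristic polynomial det(A - λI) = λ^2 - 4 = 0.
Eigenvalues λ = -2, 2.
For λ=-2: (A-λI) row 1 is [12, -24], so an eigenvector is (-2, -1).
For λ=2: (A-λI) row 1 is [8, -24], so an eigenvector is (-3, -1).
General solution: K_1e^(-2t)(-2,-1) + K_2e^(2t)(-3,-1).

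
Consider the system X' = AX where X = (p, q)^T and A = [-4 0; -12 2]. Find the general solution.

Coefficient matrix A = [[-4, 0], [-12, 2]].
Characteristic polynomial det(A - λI) = λ^2 + 2λ - 8 = 0.
Eigenvalues λ = -4, 2.
For λ=-4: (A-λI) row 2 is [-12, 6], so an eigenvector is (1, 2).
For λ=2: (A-λI) row 1 is [-6, 0], so an eigenvector is (0, -1).
General solution: K_1e^(-4t)(1,2) + K_2e^(2t)(0,-1).

p(t) = K_1e^(-4t), q(t) = 2K_1e^(-4t) - K_2e^(2t)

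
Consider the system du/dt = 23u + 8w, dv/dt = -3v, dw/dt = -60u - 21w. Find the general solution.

u(t) = 2K_1e^(3t) - K_3e^(-t), v(t) = K_2e^(-3t), w(t) = -5K_1e^(3t) + 3K_3e^(-t)

Coefficient matrix A = [[23, 0, 8], [0, -3, 0], [-60, 0, -21]].
det(A - λI) = 0 gives eigenvalues λ = 3, -3, -1.
For λ=3: eigenvector (2,0,-5).
For λ=-3: eigenvector (0,1,0).
For λ=-1: eigenvector (-1,0,3).
General solution: K_1e^(3t)(2,0,-5) + K_2e^(-3t)(0,1,0) + K_3e^(-t)(-1,0,3).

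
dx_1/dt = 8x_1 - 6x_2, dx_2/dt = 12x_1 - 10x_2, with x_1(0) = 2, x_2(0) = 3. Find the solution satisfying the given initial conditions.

x_1(t) = e^(2t) + e^(-4t), x_2(t) = e^(2t) + 2e^(-4t)

Coefficient matrix A = [[8, -6], [12, -10]].
Characteristic polynomial det(A - λI) = λ^2 + 2λ - 8 = 0.
Eigenvalues λ = -4, 2.
For λ=-4: (A-λI) row 1 is [12, -6], so an eigenvector is (-1, -2).
For λ=2: (A-λI) row 1 is [6, -6], so an eigenvector is (1, 1).
General solution: K_1e^(-4t)(-1,-2) + K_2e^(2t)(1,1).
Applying x_1(0)=2, x_2(0)=3 gives K_1=-1, K_2=1.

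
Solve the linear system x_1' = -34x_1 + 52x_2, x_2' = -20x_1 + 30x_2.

Coefficient matrix A = [[-34, 52], [-20, 30]].
Characteristic polynomial det(A - λI) = λ^2 + 4λ + 20 = 0.
Eigenvalues λ = -2 ± 4i (complex conjugate pair).
For λ=-2+4i: an eigenvector is (2,1) - i(-3,-2) = (2 + 3i, 1 + 2i).
A real fundamental pair from Re and Im of e^((-2+4i)t)v: X_1 = e^(-2t)(cos(4t)·(2,1) + sin(4t)·(-3,-2)), X_2 = e^(-2t)(sin(4t)·(2,1) - cos(4t)·(-3,-2)).
General solution: C_1X_1 + C_2X_2.

x_1(t) = -3C_1e^(-2t)sin(4t) + 2C_1e^(-2t)cos(4t) + 2C_2e^(-2t)sin(4t) + 3C_2e^(-2t)cos(4t), x_2(t) = -2C_1e^(-2t)sin(4t) + C_1e^(-2t)cos(4t) + C_2e^(-2t)sin(4t) + 2C_2e^(-2t)cos(4t)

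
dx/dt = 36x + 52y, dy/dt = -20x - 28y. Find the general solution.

x(t) = 2c_1e^(4t)sin(4t) - 3c_1e^(4t)cos(4t) - 3c_2e^(4t)sin(4t) - 2c_2e^(4t)cos(4t), y(t) = -c_1e^(4t)sin(4t) + 2c_1e^(4t)cos(4t) + 2c_2e^(4t)sin(4t) + c_2e^(4t)cos(4t)

Coefficient matrix A = [[36, 52], [-20, -28]].
Characteristic polynomial det(A - λI) = λ^2 - 8λ + 32 = 0.
Eigenvalues λ = 4 ± 4i (complex conjugate pair).
For λ=4+4i: an eigenvector is (-3,2) - i(2,-1) = (-3 - 2i, 2 + i).
A real fundamental pair from Re and Im of e^((4+4i)t)v: X_1 = e^(4t)(cos(4t)·(-3,2) + sin(4t)·(2,-1)), X_2 = e^(4t)(sin(4t)·(-3,2) - cos(4t)·(2,-1)).
General solution: c_1X_1 + c_2X_2.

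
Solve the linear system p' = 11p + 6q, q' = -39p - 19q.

p(t) = c_1e^(-4t)sin(3t) + c_1e^(-4t)cos(3t) + c_2e^(-4t)sin(3t) - c_2e^(-4t)cos(3t), q(t) = -3c_1e^(-4t)sin(3t) - 2c_1e^(-4t)cos(3t) - 2c_2e^(-4t)sin(3t) + 3c_2e^(-4t)cos(3t)

Coefficient matrix A = [[11, 6], [-39, -19]].
Characteristic polynomial det(A - λI) = λ^2 + 8λ + 25 = 0.
Eigenvalues λ = -4 ± 3i (complex conjugate pair).
For λ=-4+3i: an eigenvector is (1,-2) - i(1,-3) = (1 - i, -2 + 3i).
A real fundamental pair from Re and Im of e^((-4+3i)t)v: X_1 = e^(-4t)(cos(3t)·(1,-2) + sin(3t)·(1,-3)), X_2 = e^(-4t)(sin(3t)·(1,-2) - cos(3t)·(1,-3)).
General solution: c_1X_1 + c_2X_2.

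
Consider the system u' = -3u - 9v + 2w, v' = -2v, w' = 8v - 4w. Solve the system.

u(t) = -K_1e^(-2t) + K_2e^(-3t) - 2K_3e^(-4t), v(t) = K_1e^(-2t), w(t) = 4K_1e^(-2t) + K_3e^(-4t)

Coefficient matrix A = [[-3, -9, 2], [0, -2, 0], [0, 8, -4]].
det(A - λI) = 0 gives eigenvalues λ = -2, -3, -4.
For λ=-2: eigenvector (-1,1,4).
For λ=-3: eigenvector (1,0,0).
For λ=-4: eigenvector (-2,0,1).
General solution: K_1e^(-2t)(-1,1,4) + K_2e^(-3t)(1,0,0) + K_3e^(-4t)(-2,0,1).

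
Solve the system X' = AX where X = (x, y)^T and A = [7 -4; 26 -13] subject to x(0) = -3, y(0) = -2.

Coefficient matrix A = [[7, -4], [26, -13]].
Characteristic polynomial det(A - λI) = λ^2 + 6λ + 13 = 0.
Eigenvalues λ = -3 ± 2i (complex conjugate pair).
For λ=-3+2i: an eigenvector is (1,2) - i(1,3) = (1 - i, 2 - 3i).
A real fundamental pair from Re and Im of e^((-3+2i)t)v: X_1 = e^(-3t)(cos(2t)·(1,2) + sin(2t)·(1,3)), X_2 = e^(-3t)(sin(2t)·(1,2) - cos(2t)·(1,3)).
General solution: c_1X_1 + c_2X_2.
Applying x(0)=-3, y(0)=-2 gives c_1=-7, c_2=-4.

x(t) = -11e^(-3t)sin(2t) - 3e^(-3t)cos(2t), y(t) = -29e^(-3t)sin(2t) - 2e^(-3t)cos(2t)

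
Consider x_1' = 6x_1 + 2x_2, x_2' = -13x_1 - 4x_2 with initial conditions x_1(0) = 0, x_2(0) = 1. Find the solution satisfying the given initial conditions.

Coefficient matrix A = [[6, 2], [-13, -4]].
Characteristic polynomial det(A - λI) = λ^2 - 2λ + 2 = 0.
Eigenvalues λ = 1 ± i (complex conjugate pair).
For λ=1+i: an eigenvector is (1,-3) - i(-1,2) = (1 + i, -3 - 2i).
A real fundamental pair from Re and Im of e^((1+i)t)v: X_1 = e^(t)(cos(t)·(1,-3) + sin(t)·(-1,2)), X_2 = e^(t)(sin(t)·(1,-3) - cos(t)·(-1,2)).
General solution: K_1X_1 + K_2X_2.
Applying x_1(0)=0, x_2(0)=1 gives K_1=-1, K_2=1.

x_1(t) = 2e^(t)sin(t), x_2(t) = -5e^(t)sin(t) + e^(t)cos(t)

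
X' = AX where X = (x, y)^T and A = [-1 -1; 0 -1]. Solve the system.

Coefficient matrix A = [[-1, -1], [0, -1]].
Characteristic polynomial det(A - λI) = λ^2 + 2λ + 1 = 0.
Single eigenvalue λ = -1 with algebraic multiplicity 2.
Eigenvector v = (1,0); generalized eigenvector w with (A-λI)w=v is (2,-1).
General solution: e^(-t)[c_1·v + c_2·(t·v + w)].

x(t) = c_1e^(-t) + c_2te^(-t) + 2c_2e^(-t), y(t) = -c_2e^(-t)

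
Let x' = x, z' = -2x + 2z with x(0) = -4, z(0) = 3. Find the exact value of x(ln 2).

-8

A = [[1,0],[-2,2]]; eigenvalues λ = 2, 1.
Eigenvectors: (0,1) for λ=2, (1,2) for λ=1.
From the initial condition, c_1 = 11, c_2 = -4.
x(ln 2) = (11)(2^2)(0) + (-4)(2^1)(1) = -8.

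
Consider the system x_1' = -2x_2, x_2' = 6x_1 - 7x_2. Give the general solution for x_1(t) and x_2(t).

x_1(t) = 2c_1e^(-3t) + c_2e^(-4t), x_2(t) = 3c_1e^(-3t) + 2c_2e^(-4t)

Coefficient matrix A = [[0, -2], [6, -7]].
Characteristic polynomial det(A - λI) = λ^2 + 7λ + 12 = 0.
Eigenvalues λ = -3, -4.
For λ=-3: (A-λI) row 1 is [3, -2], so an eigenvector is (2, 3).
For λ=-4: (A-λI) row 1 is [4, -2], so an eigenvector is (1, 2).
General solution: c_1e^(-3t)(2,3) + c_2e^(-4t)(1,2).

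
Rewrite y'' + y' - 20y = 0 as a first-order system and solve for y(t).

Let x_1 = y, x_2 = y'. Then x_1' = x_2 and x_2' = 20x_1 - x_2.
A = [[0,1],[20,-1]]; det(A-λI) = λ^2 + λ - 20.
Eigenvalues λ = -5, 4 with eigenvectors (1,-5), (1,4).

y(t) = c_1e^(-5t) + c_2e^(4t)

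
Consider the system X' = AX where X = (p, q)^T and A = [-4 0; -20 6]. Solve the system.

p(t) = -c_2e^(-4t), q(t) = c_1e^(6t) - 2c_2e^(-4t)

Coefficient matrix A = [[-4, 0], [-20, 6]].
Characteristic polynomial det(A - λI) = λ^2 - 2λ - 24 = 0.
Eigenvalues λ = 6, -4.
For λ=6: (A-λI) row 1 is [-10, 0], so an eigenvector is (0, 1).
For λ=-4: (A-λI) row 2 is [-20, 10], so an eigenvector is (-1, -2).
General solution: c_1e^(6t)(0,1) + c_2e^(-4t)(-1,-2).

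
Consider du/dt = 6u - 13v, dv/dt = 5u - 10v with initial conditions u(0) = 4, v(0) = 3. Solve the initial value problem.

u(t) = -7e^(-2t)sin(t) + 4e^(-2t)cos(t), v(t) = -4e^(-2t)sin(t) + 3e^(-2t)cos(t)

Coefficient matrix A = [[6, -13], [5, -10]].
Characteristic polynomial det(A - λI) = λ^2 + 4λ + 5 = 0.
Eigenvalues λ = -2 ± i (complex conjugate pair).
For λ=-2+i: an eigenvector is (-2,-1) - i(-3,-2) = (-2 + 3i, -1 + 2i).
A real fundamental pair from Re and Im of e^((-2+i)t)v: X_1 = e^(-2t)(cos(t)·(-2,-1) + sin(t)·(-3,-2)), X_2 = e^(-2t)(sin(t)·(-2,-1) - cos(t)·(-3,-2)).
General solution: K_1X_1 + K_2X_2.
Applying u(0)=4, v(0)=3 gives K_1=1, K_2=2.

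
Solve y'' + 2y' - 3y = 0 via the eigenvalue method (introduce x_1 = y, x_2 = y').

y(t) = c_1e^(-3t) + c_2e^(t)

Let x_1 = y, x_2 = y'. Then x_1' = x_2 and x_2' = 3x_1 - 2x_2.
A = [[0,1],[3,-2]]; det(A-λI) = λ^2 + 2λ - 3.
Eigenvalues λ = -3, 1 with eigenvectors (1,-3), (1,1).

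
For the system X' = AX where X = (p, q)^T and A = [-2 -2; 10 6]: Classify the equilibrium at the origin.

unstable spiral

A = [[-2,-2],[10,6]]; det(A-λI) = λ^2 - 4λ + 8.
λ = 2 ± 2i: positive real part.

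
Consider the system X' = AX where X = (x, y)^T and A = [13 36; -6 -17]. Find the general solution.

Coefficient matrix A = [[13, 36], [-6, -17]].
Characteristic polynomial det(A - λI) = λ^2 + 4λ - 5 = 0.
Eigenvalues λ = 1, -5.
For λ=1: (A-λI) row 1 is [12, 36], so an eigenvector is (3, -1).
For λ=-5: (A-λI) row 1 is [18, 36], so an eigenvector is (2, -1).
General solution: C_1e^(t)(3,-1) + C_2e^(-5t)(2,-1).

x(t) = 3C_1e^(t) + 2C_2e^(-5t), y(t) = -C_1e^(t) - C_2e^(-5t)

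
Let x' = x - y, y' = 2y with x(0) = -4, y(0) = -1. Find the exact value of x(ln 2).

A = [[1,-1],[0,2]]; eigenvalues λ = 1, 2.
Eigenvectors: (1,0) for λ=1, (1,-1) for λ=2.
From the initial condition, c_1 = -5, c_2 = 1.
x(ln 2) = (-5)(2^1)(1) + (1)(2^2)(1) = -6.

-6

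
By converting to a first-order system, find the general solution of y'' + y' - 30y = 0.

y(t) = C_1e^(5t) + C_2e^(-6t)

Let x_1 = y, x_2 = y'. Then x_1' = x_2 and x_2' = 30x_1 - x_2.
A = [[0,1],[30,-1]]; det(A-λI) = λ^2 + λ - 30.
Eigenvalues λ = 5, -6 with eigenvectors (1,5), (1,-6).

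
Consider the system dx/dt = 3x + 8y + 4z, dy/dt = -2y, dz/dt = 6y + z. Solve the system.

Coefficient matrix A = [[3, 8, 4], [0, -2, 0], [0, 6, 1]].
det(A - λI) = 0 gives eigenvalues λ = 3, -2, 1.
For λ=3: eigenvector (1,0,0).
For λ=-2: eigenvector (0,1,-2).
For λ=1: eigenvector (-2,0,1).
General solution: c_1e^(3t)(1,0,0) + c_2e^(-2t)(0,1,-2) + c_3e^(t)(-2,0,1).

x(t) = c_1e^(3t) - 2c_3e^(t), y(t) = c_2e^(-2t), z(t) = -2c_2e^(-2t) + c_3e^(t)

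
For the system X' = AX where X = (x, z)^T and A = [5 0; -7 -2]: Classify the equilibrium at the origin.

saddle

A = [[5,0],[-7,-2]]; det(A-λI) = λ^2 - 3λ - 10.
λ = -2, 5: opposite signs.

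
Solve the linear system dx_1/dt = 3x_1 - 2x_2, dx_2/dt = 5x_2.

Coefficient matrix A = [[3, -2], [0, 5]].
Characteristic polynomial det(A - λI) = λ^2 - 8λ + 15 = 0.
Eigenvalues λ = 3, 5.
For λ=3: (A-λI) row 1 is [0, -2], so an eigenvector is (-1, 0).
For λ=5: (A-λI) row 1 is [-2, -2], so an eigenvector is (1, -1).
General solution: C_1e^(3t)(-1,0) + C_2e^(5t)(1,-1).

x_1(t) = -C_1e^(3t) + C_2e^(5t), x_2(t) = -C_2e^(5t)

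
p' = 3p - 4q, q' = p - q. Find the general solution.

p(t) = -2C_1e^(t) - 2C_2te^(t) + 3C_2e^(t), q(t) = -C_1e^(t) - C_2te^(t) + 2C_2e^(t)

Coefficient matrix A = [[3, -4], [1, -1]].
Characteristic polynomial det(A - λI) = λ^2 - 2λ + 1 = 0.
Single eigenvalue λ = 1 with algebraic multiplicity 2.
Eigenvector v = (-2,-1); generalized eigenvector w with (A-λI)w=v is (3,2).
General solution: e^(t)[C_1·v + C_2·(t·v + w)].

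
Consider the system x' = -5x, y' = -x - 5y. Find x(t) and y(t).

x(t) = c_2e^(-5t), y(t) = -c_1e^(-5t) - c_2te^(-5t) + c_2e^(-5t)

Coefficient matrix A = [[-5, 0], [-1, -5]].
Characteristic polynomial det(A - λI) = λ^2 + 10λ + 25 = 0.
Single eigenvalue λ = -5 with algebraic multiplicity 2.
Eigenvector v = (0,-1); generalized eigenvector w with (A-λI)w=v is (1,1).
General solution: e^(-5t)[c_1·v + c_2·(t·v + w)].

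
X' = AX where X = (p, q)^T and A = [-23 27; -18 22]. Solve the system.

Coefficient matrix A = [[-23, 27], [-18, 22]].
Characteristic polynomial det(A - λI) = λ^2 + λ - 20 = 0.
Eigenvalues λ = -5, 4.
For λ=-5: (A-λI) row 1 is [-18, 27], so an eigenvector is (-3, -2).
For λ=4: (A-λI) row 1 is [-27, 27], so an eigenvector is (1, 1).
General solution: C_1e^(-5t)(-3,-2) + C_2e^(4t)(1,1).

p(t) = -3C_1e^(-5t) + C_2e^(4t), q(t) = -2C_1e^(-5t) + C_2e^(4t)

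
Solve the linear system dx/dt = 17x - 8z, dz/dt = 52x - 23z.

x(t) = -C_1e^(-3t)sin(4t) - C_1e^(-3t)cos(4t) - C_2e^(-3t)sin(4t) + C_2e^(-3t)cos(4t), z(t) = -3C_1e^(-3t)sin(4t) - 2C_1e^(-3t)cos(4t) - 2C_2e^(-3t)sin(4t) + 3C_2e^(-3t)cos(4t)

Coefficient matrix A = [[17, -8], [52, -23]].
Characteristic polynomial det(A - λI) = λ^2 + 6λ + 25 = 0.
Eigenvalues λ = -3 ± 4i (complex conjugate pair).
For λ=-3+4i: an eigenvector is (-1,-2) - i(-1,-3) = (-1 + i, -2 + 3i).
A real fundamental pair from Re and Im of e^((-3+4i)t)v: X_1 = e^(-3t)(cos(4t)·(-1,-2) + sin(4t)·(-1,-3)), X_2 = e^(-3t)(sin(4t)·(-1,-2) - cos(4t)·(-1,-3)).
General solution: C_1X_1 + C_2X_2.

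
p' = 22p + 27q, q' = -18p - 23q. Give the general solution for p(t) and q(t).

Coefficient matrix A = [[22, 27], [-18, -23]].
Characteristic polynomial det(A - λI) = λ^2 + λ - 20 = 0.
Eigenvalues λ = 4, -5.
For λ=4: (A-λI) row 1 is [18, 27], so an eigenvector is (-3, 2).
For λ=-5: (A-λI) row 1 is [27, 27], so an eigenvector is (1, -1).
General solution: K_1e^(4t)(-3,2) + K_2e^(-5t)(1,-1).

p(t) = -3K_1e^(4t) + K_2e^(-5t), q(t) = 2K_1e^(4t) - K_2e^(-5t)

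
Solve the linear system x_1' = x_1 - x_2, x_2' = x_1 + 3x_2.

x_1(t) = -c_1e^(2t) - c_2te^(2t) - c_2e^(2t), x_2(t) = c_1e^(2t) + c_2te^(2t) + 2c_2e^(2t)

Coefficient matrix A = [[1, -1], [1, 3]].
Characteristic polynomial det(A - λI) = λ^2 - 4λ + 4 = 0.
Single eigenvalue λ = 2 with algebraic multiplicity 2.
Eigenvector v = (-1,1); generalized eigenvector w with (A-λI)w=v is (-1,2).
General solution: e^(2t)[c_1·v + c_2·(t·v + w)].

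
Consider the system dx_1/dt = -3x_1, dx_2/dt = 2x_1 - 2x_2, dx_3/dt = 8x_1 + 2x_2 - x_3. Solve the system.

Coefficient matrix A = [[-3, 0, 0], [2, -2, 0], [8, 2, -1]].
det(A - λI) = 0 gives eigenvalues λ = -3, -2, -1.
For λ=-3: eigenvector (1,-2,-2).
For λ=-2: eigenvector (0,1,-2).
For λ=-1: eigenvector (0,0,1).
General solution: c_1e^(-3t)(1,-2,-2) + c_2e^(-2t)(0,1,-2) + c_3e^(-t)(0,0,1).

x_1(t) = c_1e^(-3t), x_2(t) = -2c_1e^(-3t) + c_2e^(-2t), x_3(t) = -2c_1e^(-3t) - 2c_2e^(-2t) + c_3e^(-t)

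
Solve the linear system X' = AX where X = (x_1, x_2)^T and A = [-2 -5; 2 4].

Coefficient matrix A = [[-2, -5], [2, 4]].
Characteristic polynomial det(A - λI) = λ^2 - 2λ + 2 = 0.
Eigenvalues λ = 1 ± i (complex conjugate pair).
For λ=1+i: an eigenvector is (-1,1) - i(-2,1) = (-1 + 2i, 1 - i).
A real fundamental pair from Re and Im of e^((1+i)t)v: X_1 = e^(t)(cos(t)·(-1,1) + sin(t)·(-2,1)), X_2 = e^(t)(sin(t)·(-1,1) - cos(t)·(-2,1)).
General solution: C_1X_1 + C_2X_2.

x_1(t) = -2C_1e^(t)sin(t) - C_1e^(t)cos(t) - C_2e^(t)sin(t) + 2C_2e^(t)cos(t), x_2(t) = C_1e^(t)sin(t) + C_1e^(t)cos(t) + C_2e^(t)sin(t) - C_2e^(t)cos(t)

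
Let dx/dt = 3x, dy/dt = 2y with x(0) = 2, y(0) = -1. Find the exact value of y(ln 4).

A = [[3,0],[0,2]]; eigenvalues λ = 2, 3.
Eigenvectors: (0,1) for λ=2, (-1,0) for λ=3.
From the initial condition, c_1 = -1, c_2 = -2.
y(ln 4) = (-1)(4^2)(1) + (-2)(4^3)(0) = -16.

-16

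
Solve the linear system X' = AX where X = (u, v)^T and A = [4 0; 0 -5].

u(t) = -K_2e^(4t), v(t) = K_1e^(-5t)

Coefficient matrix A = [[4, 0], [0, -5]].
Characteristic polynomial det(A - λI) = λ^2 + λ - 20 = 0.
Eigenvalues λ = -5, 4.
For λ=-5: (A-λI) row 1 is [9, 0], so an eigenvector is (0, 1).
For λ=4: (A-λI) row 2 is [0, -9], so an eigenvector is (-1, 0).
General solution: K_1e^(-5t)(0,1) + K_2e^(4t)(-1,0).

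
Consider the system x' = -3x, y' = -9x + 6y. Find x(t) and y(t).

Coefficient matrix A = [[-3, 0], [-9, 6]].
Characteristic polynomial det(A - λI) = λ^2 - 3λ - 18 = 0.
Eigenvalues λ = -3, 6.
For λ=-3: (A-λI) row 2 is [-9, 9], so an eigenvector is (1, 1).
For λ=6: (A-λI) row 1 is [-9, 0], so an eigenvector is (0, -1).
General solution: K_1e^(-3t)(1,1) + K_2e^(6t)(0,-1).

x(t) = K_1e^(-3t), y(t) = K_1e^(-3t) - K_2e^(6t)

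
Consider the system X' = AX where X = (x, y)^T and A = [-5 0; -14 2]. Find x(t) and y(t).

x(t) = c_2e^(-5t), y(t) = -c_1e^(2t) + 2c_2e^(-5t)

Coefficient matrix A = [[-5, 0], [-14, 2]].
Characteristic polynomial det(A - λI) = λ^2 + 3λ - 10 = 0.
Eigenvalues λ = 2, -5.
For λ=2: (A-λI) row 1 is [-7, 0], so an eigenvector is (0, -1).
For λ=-5: (A-λI) row 2 is [-14, 7], so an eigenvector is (1, 2).
General solution: c_1e^(2t)(0,-1) + c_2e^(-5t)(1,2).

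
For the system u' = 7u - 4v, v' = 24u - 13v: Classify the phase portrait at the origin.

stable node

A = [[7,-4],[24,-13]]; det(A-λI) = λ^2 + 6λ + 5.
λ = -5, -1: both negative.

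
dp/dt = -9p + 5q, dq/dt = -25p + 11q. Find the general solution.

Coefficient matrix A = [[-9, 5], [-25, 11]].
Characteristic polynomial det(A - λI) = λ^2 - 2λ + 26 = 0.
Eigenvalues λ = 1 ± 5i (complex conjugate pair).
For λ=1+5i: an eigenvector is (0,-1) - i(-1,-2) = (0 + i, -1 + 2i).
A real fundamental pair from Re and Im of e^((1+5i)t)v: X_1 = e^(t)(cos(5t)·(0,-1) + sin(5t)·(-1,-2)), X_2 = e^(t)(sin(5t)·(0,-1) - cos(5t)·(-1,-2)).
General solution: C_1X_1 + C_2X_2.

p(t) = -C_1e^(t)sin(5t) + C_2e^(t)cos(5t), q(t) = -2C_1e^(t)sin(5t) - C_1e^(t)cos(5t) - C_2e^(t)sin(5t) + 2C_2e^(t)cos(5t)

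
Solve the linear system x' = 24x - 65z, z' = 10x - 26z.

x(t) = 3K_1e^(-t)sin(5t) - 2K_1e^(-t)cos(5t) - 2K_2e^(-t)sin(5t) - 3K_2e^(-t)cos(5t), z(t) = K_1e^(-t)sin(5t) - K_1e^(-t)cos(5t) - K_2e^(-t)sin(5t) - K_2e^(-t)cos(5t)

Coefficient matrix A = [[24, -65], [10, -26]].
Characteristic polynomial det(A - λI) = λ^2 + 2λ + 26 = 0.
Eigenvalues λ = -1 ± 5i (complex conjugate pair).
For λ=-1+5i: an eigenvector is (-2,-1) - i(3,1) = (-2 - 3i, -1 - i).
A real fundamental pair from Re and Im of e^((-1+5i)t)v: X_1 = e^(-t)(cos(5t)·(-2,-1) + sin(5t)·(3,1)), X_2 = e^(-t)(sin(5t)·(-2,-1) - cos(5t)·(3,1)).
General solution: K_1X_1 + K_2X_2.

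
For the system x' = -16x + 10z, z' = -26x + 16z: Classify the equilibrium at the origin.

center

A = [[-16,10],[-26,16]]; det(A-λI) = λ^2 + 4.
λ = 0 ± 2i: zero real part.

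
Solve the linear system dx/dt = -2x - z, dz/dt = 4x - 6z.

x(t) = -K_1e^(-4t) - K_2te^(-4t), z(t) = -2K_1e^(-4t) - 2K_2te^(-4t) + K_2e^(-4t)

Coefficient matrix A = [[-2, -1], [4, -6]].
Characteristic polynomial det(A - λI) = λ^2 + 8λ + 16 = 0.
Single eigenvalue λ = -4 with algebraic multiplicity 2.
Eigenvector v = (-1,-2); generalized eigenvector w with (A-λI)w=v is (0,1).
General solution: e^(-4t)[K_1·v + K_2·(t·v + w)].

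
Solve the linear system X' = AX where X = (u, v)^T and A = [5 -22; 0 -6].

u(t) = -C_1e^(5t) + 2C_2e^(-6t), v(t) = C_2e^(-6t)

Coefficient matrix A = [[5, -22], [0, -6]].
Characteristic polynomial det(A - λI) = λ^2 + λ - 30 = 0.
Eigenvalues λ = 5, -6.
For λ=5: (A-λI) row 1 is [0, -22], so an eigenvector is (-1, 0).
For λ=-6: (A-λI) row 1 is [11, -22], so an eigenvector is (2, 1).
General solution: C_1e^(5t)(-1,0) + C_2e^(-6t)(2,1).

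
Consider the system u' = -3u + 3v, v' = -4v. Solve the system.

u(t) = K_1e^(-3t) + 3K_2e^(-4t), v(t) = -K_2e^(-4t)

Coefficient matrix A = [[-3, 3], [0, -4]].
Characteristic polynomial det(A - λI) = λ^2 + 7λ + 12 = 0.
Eigenvalues λ = -3, -4.
For λ=-3: (A-λI) row 1 is [0, 3], so an eigenvector is (1, 0).
For λ=-4: (A-λI) row 1 is [1, 3], so an eigenvector is (3, -1).
General solution: K_1e^(-3t)(1,0) + K_2e^(-4t)(3,-1).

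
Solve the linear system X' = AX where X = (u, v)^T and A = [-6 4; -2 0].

Coefficient matrix A = [[-6, 4], [-2, 0]].
Characteristic polynomial det(A - λI) = λ^2 + 6λ + 8 = 0.
Eigenvalues λ = -2, -4.
For λ=-2: (A-λI) row 1 is [-4, 4], so an eigenvector is (1, 1).
For λ=-4: (A-λI) row 1 is [-2, 4], so an eigenvector is (-2, -1).
General solution: c_1e^(-2t)(1,1) + c_2e^(-4t)(-2,-1).

u(t) = c_1e^(-2t) - 2c_2e^(-4t), v(t) = c_1e^(-2t) - c_2e^(-4t)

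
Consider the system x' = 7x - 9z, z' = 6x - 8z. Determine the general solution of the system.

x(t) = c_1e^(-2t) - 3c_2e^(t), z(t) = c_1e^(-2t) - 2c_2e^(t)

Coefficient matrix A = [[7, -9], [6, -8]].
Characteristic polynomial det(A - λI) = λ^2 + λ - 2 = 0.
Eigenvalues λ = -2, 1.
For λ=-2: (A-λI) row 1 is [9, -9], so an eigenvector is (1, 1).
For λ=1: (A-λI) row 1 is [6, -9], so an eigenvector is (-3, -2).
General solution: c_1e^(-2t)(1,1) + c_2e^(t)(-3,-2).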